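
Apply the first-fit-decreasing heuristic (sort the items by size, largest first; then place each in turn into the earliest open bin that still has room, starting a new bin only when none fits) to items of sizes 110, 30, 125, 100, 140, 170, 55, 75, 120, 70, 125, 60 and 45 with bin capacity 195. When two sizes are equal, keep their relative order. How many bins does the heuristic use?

7

Sorted descending: 170, 140, 125, 125, 120, 110, 100, 75, 70, 60, 55, 45, 30.
  170 → bin 1 (new)  [load 170/195]
  140 → bin 2 (new)  [load 140/195]
  125 → bin 3 (new)  [load 125/195]
  125 → bin 4 (new)  [load 125/195]
  120 → bin 5 (new)  [load 120/195]
  110 → bin 6 (new)  [load 110/195]
  100 → bin 7 (new)  [load 100/195]
  75 → bin 5  [load 195/195]
  70 → bin 3  [load 195/195]
  60 → bin 4  [load 185/195]
  55 → bin 2  [load 195/195]
  45 → bin 6  [load 155/195]
  30 → bin 6  [load 185/195]
7 bins opened.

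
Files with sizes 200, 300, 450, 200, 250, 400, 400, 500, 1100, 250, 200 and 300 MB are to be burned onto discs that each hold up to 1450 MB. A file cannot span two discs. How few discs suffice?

4

Total = 1100 + 500 + 450 + 400 + 400 + 300 + 300 + 250 + 250 + 200 + 200 + 200 = 4550 MB.
Lower bound: ⌈4550/1450⌉ = 4 discs.
A packing using 4 discs:
  disc 1: 1100 + 300 = 1400
  disc 2: 500 + 450 + 400 = 1350
  disc 3: 400 + 300 + 250 + 250 + 200 = 1400
  disc 4: 200 + 200 = 400
This matches the lower bound, so 4 is optimal.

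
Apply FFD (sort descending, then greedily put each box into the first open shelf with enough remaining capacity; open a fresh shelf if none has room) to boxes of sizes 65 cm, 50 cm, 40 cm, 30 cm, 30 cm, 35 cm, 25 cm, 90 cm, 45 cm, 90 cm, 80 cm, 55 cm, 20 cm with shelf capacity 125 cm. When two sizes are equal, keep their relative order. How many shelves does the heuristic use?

Sorted descending: 90, 90, 80, 65, 55, 50, 45, 40, 35, 30, 30, 25, 20.
  90 → shelf 1 (new)  [load 90/125]
  90 → shelf 2 (new)  [load 90/125]
  80 → shelf 3 (new)  [load 80/125]
  65 → shelf 4 (new)  [load 65/125]
  55 → shelf 4  [load 120/125]
  50 → shelf 5 (new)  [load 50/125]
  45 → shelf 3  [load 125/125]
  40 → shelf 5  [load 90/125]
  35 → shelf 1  [load 125/125]
  30 → shelf 2  [load 120/125]
  30 → shelf 5  [load 120/125]
  25 → shelf 6 (new)  [load 25/125]
  20 → shelf 6  [load 45/125]
6 shelves opened.

6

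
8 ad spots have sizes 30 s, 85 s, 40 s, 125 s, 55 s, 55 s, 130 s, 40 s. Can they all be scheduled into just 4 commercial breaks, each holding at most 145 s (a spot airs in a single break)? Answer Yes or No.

Total = 560 s; ⌈560/145⌉ = 4.
The bound of 4 does not rule out 4, but exhaustive search shows no assignment into 4 commercial breaks of capacity 145 s exists — the minimum is 5.

No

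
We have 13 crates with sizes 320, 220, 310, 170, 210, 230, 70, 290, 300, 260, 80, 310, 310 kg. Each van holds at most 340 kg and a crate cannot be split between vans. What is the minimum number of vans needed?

11

Total = 320 + 310 + 310 + 310 + 300 + 290 + 260 + 230 + 220 + 210 + 170 + 80 + 70 = 3080 kg.
Lower bound: ⌈3080/340⌉ = 10 vans.
A packing using 11 vans:
  van 1: 320 = 320
  van 2: 310 = 310
  van 3: 310 = 310
  van 4: 310 = 310
  van 5: 300 = 300
  van 6: 290 = 290
  van 7: 260 + 80 = 340
  van 8: 230 + 70 = 300
  van 9: 220 = 220
  van 10: 210 = 210
  van 11: 170 = 170
No arrangement into 10 vans stays within capacity, so 11 is optimal.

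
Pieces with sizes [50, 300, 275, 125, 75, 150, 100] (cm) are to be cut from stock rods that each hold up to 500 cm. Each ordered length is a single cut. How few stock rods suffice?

Total = 300 + 275 + 150 + 125 + 100 + 75 + 50 = 1075 cm.
Lower bound: ⌈1075/500⌉ = 3 stock rods.
A packing using 3 stock rods:
  stock rod 1: 300 + 150 + 50 = 500
  stock rod 2: 275 + 125 + 100 = 500
  stock rod 3: 75 = 75
This matches the lower bound, so 3 is optimal.

3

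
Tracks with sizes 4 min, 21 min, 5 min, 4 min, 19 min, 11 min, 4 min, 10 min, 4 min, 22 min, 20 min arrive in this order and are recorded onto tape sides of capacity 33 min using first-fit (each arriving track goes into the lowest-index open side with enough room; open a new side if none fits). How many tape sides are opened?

  4 → side 1 (new)  [load 4/33]
  21 → side 1  [load 25/33]
  5 → side 1  [load 30/33]
  4 → side 2 (new)  [load 4/33]
  19 → side 2  [load 23/33]
  11 → side 3 (new)  [load 11/33]
  4 → side 2  [load 27/33]
  10 → side 3  [load 21/33]
  4 → side 2  [load 31/33]
  22 → side 4 (new)  [load 22/33]
  20 → side 5 (new)  [load 20/33]
5 tape sides opened.

5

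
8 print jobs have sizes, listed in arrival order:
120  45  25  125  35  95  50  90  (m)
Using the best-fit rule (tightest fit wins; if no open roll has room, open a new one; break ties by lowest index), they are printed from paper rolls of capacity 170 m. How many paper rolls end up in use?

  120 → roll 1 (new)  [load 120/170]
  45 → roll 1  [load 165/170]
  25 → roll 2 (new)  [load 25/170]
  125 → roll 2  [load 150/170]
  35 → roll 3 (new)  [load 35/170]
  95 → roll 3  [load 130/170]
  50 → roll 4 (new)  [load 50/170]
  90 → roll 4  [load 140/170]
4 paper rolls opened.

4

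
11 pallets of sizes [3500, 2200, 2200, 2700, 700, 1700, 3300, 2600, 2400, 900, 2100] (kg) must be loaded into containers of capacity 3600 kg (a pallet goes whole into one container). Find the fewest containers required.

9

Total = 3500 + 3300 + 2700 + 2600 + 2400 + 2200 + 2200 + 2100 + 1700 + 900 + 700 = 24300 kg.
Lower bound: ⌈24300/3600⌉ = 7 containers.
Also, 8 pallets each exceed 1800 kg, and no two of those can share a container, so at least 8 containers are needed.
A packing using 9 containers:
  container 1: 3500 = 3500
  container 2: 3300 = 3300
  container 3: 2700 + 900 = 3600
  container 4: 2600 + 700 = 3300
  container 5: 2400 = 2400
  container 6: 2200 = 2200
  container 7: 2200 = 2200
  container 8: 2100 = 2100
  container 9: 1700 = 1700
No arrangement into 8 containers stays within capacity, so 9 is optimal.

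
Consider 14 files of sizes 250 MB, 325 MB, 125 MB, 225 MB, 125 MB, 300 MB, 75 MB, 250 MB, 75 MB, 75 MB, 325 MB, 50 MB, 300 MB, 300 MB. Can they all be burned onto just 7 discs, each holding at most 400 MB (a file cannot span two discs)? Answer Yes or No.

No

Total = 2800 MB; ⌈2800/400⌉ = 7.
8 files each exceed half the capacity and cannot share a disc, forcing at least 8 discs.
At least 8 discs are required, but only 7 are allowed.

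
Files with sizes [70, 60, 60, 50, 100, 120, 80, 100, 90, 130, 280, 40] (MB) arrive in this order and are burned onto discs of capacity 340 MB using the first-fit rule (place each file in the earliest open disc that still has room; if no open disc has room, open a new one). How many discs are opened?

  70 → disc 1 (new)  [load 70/340]
  60 → disc 1  [load 130/340]
  60 → disc 1  [load 190/340]
  50 → disc 1  [load 240/340]
  100 → disc 1  [load 340/340]
  120 → disc 2 (new)  [load 120/340]
  80 → disc 2  [load 200/340]
  100 → disc 2  [load 300/340]
  90 → disc 3 (new)  [load 90/340]
  130 → disc 3  [load 220/340]
  280 → disc 4 (new)  [load 280/340]
  40 → disc 2  [load 340/340]
4 discs opened.

4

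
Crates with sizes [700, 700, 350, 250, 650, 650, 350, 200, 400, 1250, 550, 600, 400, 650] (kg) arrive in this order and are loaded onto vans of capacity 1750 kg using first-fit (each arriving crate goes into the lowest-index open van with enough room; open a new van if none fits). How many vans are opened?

  700 → van 1 (new)  [load 700/1750]
  700 → van 1  [load 1400/1750]
  350 → van 1  [load 1750/1750]
  250 → van 2 (new)  [load 250/1750]
  650 → van 2  [load 900/1750]
  650 → van 2  [load 1550/1750]
  350 → van 3 (new)  [load 350/1750]
  200 → van 2  [load 1750/1750]
  400 → van 3  [load 750/1750]
  1250 → van 4 (new)  [load 1250/1750]
  550 → van 3  [load 1300/1750]
  600 → van 5 (new)  [load 600/1750]
  400 → van 3  [load 1700/1750]
  650 → van 5  [load 1250/1750]
5 vans opened.

5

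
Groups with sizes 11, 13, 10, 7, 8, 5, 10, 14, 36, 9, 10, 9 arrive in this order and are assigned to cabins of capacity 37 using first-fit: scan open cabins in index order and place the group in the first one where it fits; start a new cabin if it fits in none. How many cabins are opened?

5

  11 → cabin 1 (new)  [load 11/37]
  13 → cabin 1  [load 24/37]
  10 → cabin 1  [load 34/37]
  7 → cabin 2 (new)  [load 7/37]
  8 → cabin 2  [load 15/37]
  5 → cabin 2  [load 20/37]
  10 → cabin 2  [load 30/37]
  14 → cabin 3 (new)  [load 14/37]
  36 → cabin 4 (new)  [load 36/37]
  9 → cabin 3  [load 23/37]
  10 → cabin 3  [load 33/37]
  9 → cabin 5 (new)  [load 9/37]
5 cabins opened.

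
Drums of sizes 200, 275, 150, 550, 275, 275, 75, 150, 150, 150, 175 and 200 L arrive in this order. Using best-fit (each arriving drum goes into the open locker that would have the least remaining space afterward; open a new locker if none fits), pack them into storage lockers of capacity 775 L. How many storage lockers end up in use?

  200 → locker 1 (new)  [load 200/775]
  275 → locker 1  [load 475/775]
  150 → locker 1  [load 625/775]
  550 → locker 2 (new)  [load 550/775]
  275 → locker 3 (new)  [load 275/775]
  275 → locker 3  [load 550/775]
  75 → locker 1  [load 700/775]
  150 → locker 2  [load 700/775]
  150 → locker 3  [load 700/775]
  150 → locker 4 (new)  [load 150/775]
  175 → locker 4  [load 325/775]
  200 → locker 4  [load 525/775]
4 storage lockers opened.

4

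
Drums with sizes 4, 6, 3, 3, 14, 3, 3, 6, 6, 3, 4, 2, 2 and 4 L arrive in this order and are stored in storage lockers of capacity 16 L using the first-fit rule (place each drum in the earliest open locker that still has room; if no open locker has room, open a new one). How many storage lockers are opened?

4

  4 → locker 1 (new)  [load 4/16]
  6 → locker 1  [load 10/16]
  3 → locker 1  [load 13/16]
  3 → locker 1  [load 16/16]
  14 → locker 2 (new)  [load 14/16]
  3 → locker 3 (new)  [load 3/16]
  3 → locker 3  [load 6/16]
  6 → locker 3  [load 12/16]
  6 → locker 4 (new)  [load 6/16]
  3 → locker 3  [load 15/16]
  4 → locker 4  [load 10/16]
  2 → locker 2  [load 16/16]
  2 → locker 4  [load 12/16]
  4 → locker 4  [load 16/16]
4 storage lockers opened.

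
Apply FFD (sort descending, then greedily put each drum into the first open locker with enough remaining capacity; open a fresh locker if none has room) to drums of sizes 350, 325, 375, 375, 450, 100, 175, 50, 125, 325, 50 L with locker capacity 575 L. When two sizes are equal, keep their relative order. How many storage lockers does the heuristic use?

Sorted descending: 450, 375, 375, 350, 325, 325, 175, 125, 100, 50, 50.
  450 → locker 1 (new)  [load 450/575]
  375 → locker 2 (new)  [load 375/575]
  375 → locker 3 (new)  [load 375/575]
  350 → locker 4 (new)  [load 350/575]
  325 → locker 5 (new)  [load 325/575]
  325 → locker 6 (new)  [load 325/575]
  175 → locker 2  [load 550/575]
  125 → locker 1  [load 575/575]
  100 → locker 3  [load 475/575]
  50 → locker 3  [load 525/575]
  50 → locker 3  [load 575/575]
6 storage lockers opened.

6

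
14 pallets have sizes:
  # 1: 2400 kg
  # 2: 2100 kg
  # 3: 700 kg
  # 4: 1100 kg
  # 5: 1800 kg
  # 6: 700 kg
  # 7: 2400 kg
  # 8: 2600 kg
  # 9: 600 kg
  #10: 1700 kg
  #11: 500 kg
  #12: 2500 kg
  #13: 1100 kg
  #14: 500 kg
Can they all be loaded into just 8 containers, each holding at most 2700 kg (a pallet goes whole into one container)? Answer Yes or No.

No

Total = 20700 kg; ⌈20700/2700⌉ = 8.
The bound of 8 does not rule out 8, but exhaustive search shows no assignment into 8 containers of capacity 2700 kg exists — the minimum is 9.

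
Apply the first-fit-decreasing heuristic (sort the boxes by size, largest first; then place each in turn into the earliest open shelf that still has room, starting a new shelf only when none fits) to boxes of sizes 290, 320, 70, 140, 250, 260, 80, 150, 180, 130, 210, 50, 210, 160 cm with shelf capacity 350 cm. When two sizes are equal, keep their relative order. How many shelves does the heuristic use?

Sorted descending: 320, 290, 260, 250, 210, 210, 180, 160, 150, 140, 130, 80, 70, 50.
  320 → shelf 1 (new)  [load 320/350]
  290 → shelf 2 (new)  [load 290/350]
  260 → shelf 3 (new)  [load 260/350]
  250 → shelf 4 (new)  [load 250/350]
  210 → shelf 5 (new)  [load 210/350]
  210 → shelf 6 (new)  [load 210/350]
  180 → shelf 7 (new)  [load 180/350]
  160 → shelf 7  [load 340/350]
  150 → shelf 8 (new)  [load 150/350]
  140 → shelf 5  [load 350/350]
  130 → shelf 6  [load 340/350]
  80 → shelf 3  [load 340/350]
  70 → shelf 4  [load 320/350]
  50 → shelf 2  [load 340/350]
8 shelves opened.

8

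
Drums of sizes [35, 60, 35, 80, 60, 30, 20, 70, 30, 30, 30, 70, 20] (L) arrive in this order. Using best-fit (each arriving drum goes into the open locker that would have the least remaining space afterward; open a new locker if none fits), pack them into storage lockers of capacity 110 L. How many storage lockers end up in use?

6

  35 → locker 1 (new)  [load 35/110]
  60 → locker 1  [load 95/110]
  35 → locker 2 (new)  [load 35/110]
  80 → locker 3 (new)  [load 80/110]
  60 → locker 2  [load 95/110]
  30 → locker 3  [load 110/110]
  20 → locker 4 (new)  [load 20/110]
  70 → locker 4  [load 90/110]
  30 → locker 5 (new)  [load 30/110]
  30 → locker 5  [load 60/110]
  30 → locker 5  [load 90/110]
  70 → locker 6 (new)  [load 70/110]
  20 → locker 4  [load 110/110]
6 storage lockers opened.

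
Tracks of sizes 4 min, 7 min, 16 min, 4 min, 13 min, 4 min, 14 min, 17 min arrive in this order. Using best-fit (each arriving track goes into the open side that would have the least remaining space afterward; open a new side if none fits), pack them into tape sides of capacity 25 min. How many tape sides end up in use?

  4 → side 1 (new)  [load 4/25]
  7 → side 1  [load 11/25]
  16 → side 2 (new)  [load 16/25]
  4 → side 2  [load 20/25]
  13 → side 1  [load 24/25]
  4 → side 2  [load 24/25]
  14 → side 3 (new)  [load 14/25]
  17 → side 4 (new)  [load 17/25]
4 tape sides opened.

4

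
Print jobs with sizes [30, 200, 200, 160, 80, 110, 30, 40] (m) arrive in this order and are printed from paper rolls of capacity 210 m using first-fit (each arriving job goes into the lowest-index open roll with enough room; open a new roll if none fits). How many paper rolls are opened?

  30 → roll 1 (new)  [load 30/210]
  200 → roll 2 (new)  [load 200/210]
  200 → roll 3 (new)  [load 200/210]
  160 → roll 1  [load 190/210]
  80 → roll 4 (new)  [load 80/210]
  110 → roll 4  [load 190/210]
  30 → roll 5 (new)  [load 30/210]
  40 → roll 5  [load 70/210]
5 paper rolls opened.

5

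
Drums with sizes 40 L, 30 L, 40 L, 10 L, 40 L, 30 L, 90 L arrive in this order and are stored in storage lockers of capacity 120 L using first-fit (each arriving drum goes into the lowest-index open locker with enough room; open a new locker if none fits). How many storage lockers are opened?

3

  40 → locker 1 (new)  [load 40/120]
  30 → locker 1  [load 70/120]
  40 → locker 1  [load 110/120]
  10 → locker 1  [load 120/120]
  40 → locker 2 (new)  [load 40/120]
  30 → locker 2  [load 70/120]
  90 → locker 3 (new)  [load 90/120]
3 storage lockers opened.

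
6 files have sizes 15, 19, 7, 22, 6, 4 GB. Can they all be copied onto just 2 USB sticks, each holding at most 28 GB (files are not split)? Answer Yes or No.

Total = 73 GB; ⌈73/28⌉ = 3.
At least 3 USB sticks are required, but only 2 are allowed.

No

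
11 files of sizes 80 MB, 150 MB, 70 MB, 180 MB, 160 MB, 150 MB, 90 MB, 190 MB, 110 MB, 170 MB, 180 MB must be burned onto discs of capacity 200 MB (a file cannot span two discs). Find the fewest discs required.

Total = 190 + 180 + 180 + 170 + 160 + 150 + 150 + 110 + 90 + 80 + 70 = 1530 MB.
Lower bound: ⌈1530/200⌉ = 8 discs.
A packing using 9 discs:
  disc 1: 190 = 190
  disc 2: 180 = 180
  disc 3: 180 = 180
  disc 4: 170 = 170
  disc 5: 160 = 160
  disc 6: 150 = 150
  disc 7: 150 = 150
  disc 8: 110 + 90 = 200
  disc 9: 80 + 70 = 150
No arrangement into 8 discs stays within capacity, so 9 is optimal.

9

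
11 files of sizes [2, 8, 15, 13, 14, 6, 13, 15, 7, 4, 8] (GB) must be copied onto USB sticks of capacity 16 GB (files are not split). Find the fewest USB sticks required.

Total = 15 + 15 + 14 + 13 + 13 + 8 + 8 + 7 + 6 + 4 + 2 = 105 GB.
Lower bound: ⌈105/16⌉ = 7 USB sticks.
A packing using 8 USB sticks:
  USB stick 1: 15 = 15
  USB stick 2: 15 = 15
  USB stick 3: 14 + 2 = 16
  USB stick 4: 13 = 13
  USB stick 5: 13 = 13
  USB stick 6: 8 + 8 = 16
  USB stick 7: 7 + 6 = 13
  USB stick 8: 4 = 4
No arrangement into 7 USB sticks stays within capacity, so 8 is optimal.

8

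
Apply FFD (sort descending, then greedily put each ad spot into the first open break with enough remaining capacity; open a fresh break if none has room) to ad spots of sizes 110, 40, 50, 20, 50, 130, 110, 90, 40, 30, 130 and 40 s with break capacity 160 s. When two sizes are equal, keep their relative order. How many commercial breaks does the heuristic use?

Sorted descending: 130, 130, 110, 110, 90, 50, 50, 40, 40, 40, 30, 20.
  130 → break 1 (new)  [load 130/160]
  130 → break 2 (new)  [load 130/160]
  110 → break 3 (new)  [load 110/160]
  110 → break 4 (new)  [load 110/160]
  90 → break 5 (new)  [load 90/160]
  50 → break 3  [load 160/160]
  50 → break 4  [load 160/160]
  40 → break 5  [load 130/160]
  40 → break 6 (new)  [load 40/160]
  40 → break 6  [load 80/160]
  30 → break 1  [load 160/160]
  20 → break 2  [load 150/160]
6 commercial breaks opened.

6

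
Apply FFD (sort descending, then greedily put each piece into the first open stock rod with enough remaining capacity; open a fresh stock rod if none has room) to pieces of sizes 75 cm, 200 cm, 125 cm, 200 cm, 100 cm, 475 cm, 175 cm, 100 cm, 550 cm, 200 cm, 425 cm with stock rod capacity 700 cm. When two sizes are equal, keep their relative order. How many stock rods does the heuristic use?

4

Sorted descending: 550, 475, 425, 200, 200, 200, 175, 125, 100, 100, 75.
  550 → stock rod 1 (new)  [load 550/700]
  475 → stock rod 2 (new)  [load 475/700]
  425 → stock rod 3 (new)  [load 425/700]
  200 → stock rod 2  [load 675/700]
  200 → stock rod 3  [load 625/700]
  200 → stock rod 4 (new)  [load 200/700]
  175 → stock rod 4  [load 375/700]
  125 → stock rod 1  [load 675/700]
  100 → stock rod 4  [load 475/700]
  100 → stock rod 4  [load 575/700]
  75 → stock rod 3  [load 700/700]
4 stock rods opened.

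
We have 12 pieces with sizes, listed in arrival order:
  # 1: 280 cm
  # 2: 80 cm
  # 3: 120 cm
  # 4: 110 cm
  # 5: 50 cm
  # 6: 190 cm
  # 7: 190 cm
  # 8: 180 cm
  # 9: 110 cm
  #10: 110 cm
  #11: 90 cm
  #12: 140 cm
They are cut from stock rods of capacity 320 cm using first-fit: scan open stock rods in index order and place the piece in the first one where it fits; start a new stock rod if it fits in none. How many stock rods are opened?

  280 → stock rod 1 (new)  [load 280/320]
  80 → stock rod 2 (new)  [load 80/320]
  120 → stock rod 2  [load 200/320]
  110 → stock rod 2  [load 310/320]
  50 → stock rod 3 (new)  [load 50/320]
  190 → stock rod 3  [load 240/320]
  190 → stock rod 4 (new)  [load 190/320]
  180 → stock rod 5 (new)  [load 180/320]
  110 → stock rod 4  [load 300/320]
  110 → stock rod 5  [load 290/320]
  90 → stock rod 6 (new)  [load 90/320]
  140 → stock rod 6  [load 230/320]
6 stock rods opened.

6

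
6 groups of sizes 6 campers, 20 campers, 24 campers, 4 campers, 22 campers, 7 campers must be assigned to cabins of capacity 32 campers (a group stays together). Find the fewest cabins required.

3

Total = 24 + 22 + 20 + 7 + 6 + 4 = 83 campers.
Lower bound: ⌈83/32⌉ = 3 cabins.
A packing using 3 cabins:
  cabin 1: 24 + 7 = 31
  cabin 2: 22 + 6 + 4 = 32
  cabin 3: 20 = 20
This matches the lower bound, so 3 is optimal.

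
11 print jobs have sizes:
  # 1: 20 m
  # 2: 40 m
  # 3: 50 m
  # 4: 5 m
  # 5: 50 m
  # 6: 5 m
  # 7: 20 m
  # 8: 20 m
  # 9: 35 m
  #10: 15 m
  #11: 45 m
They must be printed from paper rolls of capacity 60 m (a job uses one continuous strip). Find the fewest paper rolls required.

6

Total = 50 + 50 + 45 + 40 + 35 + 20 + 20 + 20 + 15 + 5 + 5 = 305 m.
Lower bound: ⌈305/60⌉ = 6 paper rolls.
A packing using 6 paper rolls:
  roll 1: 50 + 5 + 5 = 60
  roll 2: 50 = 50
  roll 3: 45 + 15 = 60
  roll 4: 40 + 20 = 60
  roll 5: 35 + 20 = 55
  roll 6: 20 = 20
This matches the lower bound, so 6 is optimal.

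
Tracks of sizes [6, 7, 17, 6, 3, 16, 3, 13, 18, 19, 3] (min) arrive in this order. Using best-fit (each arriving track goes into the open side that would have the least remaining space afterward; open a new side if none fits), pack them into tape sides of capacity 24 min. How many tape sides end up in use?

  6 → side 1 (new)  [load 6/24]
  7 → side 1  [load 13/24]
  17 → side 2 (new)  [load 17/24]
  6 → side 2  [load 23/24]
  3 → side 1  [load 16/24]
  16 → side 3 (new)  [load 16/24]
  3 → side 1  [load 19/24]
  13 → side 4 (new)  [load 13/24]
  18 → side 5 (new)  [load 18/24]
  19 → side 6 (new)  [load 19/24]
  3 → side 1  [load 22/24]
6 tape sides opened.

6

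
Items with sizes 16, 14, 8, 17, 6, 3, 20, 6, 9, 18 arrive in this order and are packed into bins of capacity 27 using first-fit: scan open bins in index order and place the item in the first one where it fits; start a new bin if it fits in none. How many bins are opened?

  16 → bin 1 (new)  [load 16/27]
  14 → bin 2 (new)  [load 14/27]
  8 → bin 1  [load 24/27]
  17 → bin 3 (new)  [load 17/27]
  6 → bin 2  [load 20/27]
  3 → bin 1  [load 27/27]
  20 → bin 4 (new)  [load 20/27]
  6 → bin 2  [load 26/27]
  9 → bin 3  [load 26/27]
  18 → bin 5 (new)  [load 18/27]
5 bins opened.

5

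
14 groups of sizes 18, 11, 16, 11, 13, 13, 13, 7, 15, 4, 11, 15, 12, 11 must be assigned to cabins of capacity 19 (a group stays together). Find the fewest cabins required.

12

Total = 18 + 16 + 15 + 15 + 13 + 13 + 13 + 12 + 11 + 11 + 11 + 11 + 7 + 4 = 170.
Lower bound: ⌈170/19⌉ = 9 cabins.
Also, 12 groups each exceed 19/2, and no two of those can share a cabin, so at least 12 cabins are needed.
A packing using 12 cabins:
  cabin 1: 18 = 18
  cabin 2: 16 = 16
  cabin 3: 15 + 4 = 19
  cabin 4: 15 = 15
  cabin 5: 13 = 13
  cabin 6: 13 = 13
  cabin 7: 13 = 13
  cabin 8: 12 + 7 = 19
  cabin 9: 11 = 11
  cabin 10: 11 = 11
  cabin 11: 11 = 11
  cabin 12: 11 = 11
This matches the lower bound, so 12 is optimal.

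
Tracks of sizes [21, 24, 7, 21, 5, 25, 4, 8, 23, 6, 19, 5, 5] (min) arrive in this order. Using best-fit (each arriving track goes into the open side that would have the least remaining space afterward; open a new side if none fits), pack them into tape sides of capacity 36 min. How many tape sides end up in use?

6

  21 → side 1 (new)  [load 21/36]
  24 → side 2 (new)  [load 24/36]
  7 → side 2  [load 31/36]
  21 → side 3 (new)  [load 21/36]
  5 → side 2  [load 36/36]
  25 → side 4 (new)  [load 25/36]
  4 → side 4  [load 29/36]
  8 → side 1  [load 29/36]
  23 → side 5 (new)  [load 23/36]
  6 → side 1  [load 35/36]
  19 → side 6 (new)  [load 19/36]
  5 → side 4  [load 34/36]
  5 → side 5  [load 28/36]
6 tape sides opened.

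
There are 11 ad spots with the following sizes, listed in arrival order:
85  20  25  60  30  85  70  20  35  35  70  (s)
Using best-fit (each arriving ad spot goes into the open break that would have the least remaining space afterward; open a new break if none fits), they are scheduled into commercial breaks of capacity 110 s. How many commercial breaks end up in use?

  85 → break 1 (new)  [load 85/110]
  20 → break 1  [load 105/110]
  25 → break 2 (new)  [load 25/110]
  60 → break 2  [load 85/110]
  30 → break 3 (new)  [load 30/110]
  85 → break 4 (new)  [load 85/110]
  70 → break 3  [load 100/110]
  20 → break 2  [load 105/110]
  35 → break 5 (new)  [load 35/110]
  35 → break 5  [load 70/110]
  70 → break 6 (new)  [load 70/110]
6 commercial breaks opened.

6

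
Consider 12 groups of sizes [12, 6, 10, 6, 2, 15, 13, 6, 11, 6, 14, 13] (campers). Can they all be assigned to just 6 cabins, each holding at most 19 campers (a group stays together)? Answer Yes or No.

No

Total = 114 campers; ⌈114/19⌉ = 6.
7 groups each exceed half the capacity and cannot share a cabin, forcing at least 7 cabins.
At least 7 cabins are required, but only 6 are allowed.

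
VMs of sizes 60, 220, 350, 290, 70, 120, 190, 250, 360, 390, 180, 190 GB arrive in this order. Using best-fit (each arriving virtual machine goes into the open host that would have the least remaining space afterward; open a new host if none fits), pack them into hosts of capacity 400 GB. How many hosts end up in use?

  60 → host 1 (new)  [load 60/400]
  220 → host 1  [load 280/400]
  350 → host 2 (new)  [load 350/400]
  290 → host 3 (new)  [load 290/400]
  70 → host 3  [load 360/400]
  120 → host 1  [load 400/400]
  190 → host 4 (new)  [load 190/400]
  250 → host 5 (new)  [load 250/400]
  360 → host 6 (new)  [load 360/400]
  390 → host 7 (new)  [load 390/400]
  180 → host 4  [load 370/400]
  190 → host 8 (new)  [load 190/400]
8 hosts opened.

8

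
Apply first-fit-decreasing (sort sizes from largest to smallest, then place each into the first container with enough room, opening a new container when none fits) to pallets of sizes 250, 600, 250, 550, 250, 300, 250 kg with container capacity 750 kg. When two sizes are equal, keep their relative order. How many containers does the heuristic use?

4

Sorted descending: 600, 550, 300, 250, 250, 250, 250.
  600 → container 1 (new)  [load 600/750]
  550 → container 2 (new)  [load 550/750]
  300 → container 3 (new)  [load 300/750]
  250 → container 3  [load 550/750]
  250 → container 4 (new)  [load 250/750]
  250 → container 4  [load 500/750]
  250 → container 4  [load 750/750]
4 containers opened.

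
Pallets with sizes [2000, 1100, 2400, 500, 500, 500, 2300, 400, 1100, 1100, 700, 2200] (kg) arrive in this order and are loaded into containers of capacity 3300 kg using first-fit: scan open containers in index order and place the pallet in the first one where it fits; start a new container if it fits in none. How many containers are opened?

  2000 → container 1 (new)  [load 2000/3300]
  1100 → container 1  [load 3100/3300]
  2400 → container 2 (new)  [load 2400/3300]
  500 → container 2  [load 2900/3300]
  500 → container 3 (new)  [load 500/3300]
  500 → container 3  [load 1000/3300]
  2300 → container 3  [load 3300/3300]
  400 → container 2  [load 3300/3300]
  1100 → container 4 (new)  [load 1100/3300]
  1100 → container 4  [load 2200/3300]
  700 → container 4  [load 2900/3300]
  2200 → container 5 (new)  [load 2200/3300]
5 containers opened.

5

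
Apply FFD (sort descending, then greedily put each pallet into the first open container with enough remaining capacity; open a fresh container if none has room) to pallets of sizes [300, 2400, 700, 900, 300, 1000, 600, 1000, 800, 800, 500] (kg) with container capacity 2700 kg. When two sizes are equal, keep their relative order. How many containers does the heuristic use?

4

Sorted descending: 2400, 1000, 1000, 900, 800, 800, 700, 600, 500, 300, 300.
  2400 → container 1 (new)  [load 2400/2700]
  1000 → container 2 (new)  [load 1000/2700]
  1000 → container 2  [load 2000/2700]
  900 → container 3 (new)  [load 900/2700]
  800 → container 3  [load 1700/2700]
  800 → container 3  [load 2500/2700]
  700 → container 2  [load 2700/2700]
  600 → container 4 (new)  [load 600/2700]
  500 → container 4  [load 1100/2700]
  300 → container 1  [load 2700/2700]
  300 → container 4  [load 1400/2700]
4 containers opened.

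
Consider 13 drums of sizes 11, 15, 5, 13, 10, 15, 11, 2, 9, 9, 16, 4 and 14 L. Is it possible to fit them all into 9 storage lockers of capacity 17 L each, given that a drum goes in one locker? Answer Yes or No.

No

Total = 134 L; ⌈134/17⌉ = 8.
10 drums each exceed half the capacity and cannot share a locker, forcing at least 10 storage lockers.
At least 10 storage lockers are required, but only 9 are allowed.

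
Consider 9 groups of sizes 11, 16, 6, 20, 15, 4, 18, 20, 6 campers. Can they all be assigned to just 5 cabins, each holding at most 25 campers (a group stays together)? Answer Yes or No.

No

Total = 116 campers; ⌈116/25⌉ = 5.
The bound of 5 does not rule out 5, but exhaustive search shows no assignment into 5 cabins of capacity 25 campers exists — the minimum is 6.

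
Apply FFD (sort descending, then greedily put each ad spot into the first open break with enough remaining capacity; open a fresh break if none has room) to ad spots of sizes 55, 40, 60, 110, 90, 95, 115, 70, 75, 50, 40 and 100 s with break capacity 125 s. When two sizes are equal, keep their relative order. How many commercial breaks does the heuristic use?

9

Sorted descending: 115, 110, 100, 95, 90, 75, 70, 60, 55, 50, 40, 40.
  115 → break 1 (new)  [load 115/125]
  110 → break 2 (new)  [load 110/125]
  100 → break 3 (new)  [load 100/125]
  95 → break 4 (new)  [load 95/125]
  90 → break 5 (new)  [load 90/125]
  75 → break 6 (new)  [load 75/125]
  70 → break 7 (new)  [load 70/125]
  60 → break 8 (new)  [load 60/125]
  55 → break 7  [load 125/125]
  50 → break 6  [load 125/125]
  40 → break 8  [load 100/125]
  40 → break 9 (new)  [load 40/125]
9 commercial breaks opened.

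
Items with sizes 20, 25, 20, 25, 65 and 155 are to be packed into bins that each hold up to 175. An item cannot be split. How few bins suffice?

2

Total = 155 + 65 + 25 + 25 + 20 + 20 = 310.
Lower bound: ⌈310/175⌉ = 2 bins.
A packing using 2 bins:
  bin 1: 155 + 20 = 175
  bin 2: 65 + 25 + 25 + 20 = 135
This matches the lower bound, so 2 is optimal.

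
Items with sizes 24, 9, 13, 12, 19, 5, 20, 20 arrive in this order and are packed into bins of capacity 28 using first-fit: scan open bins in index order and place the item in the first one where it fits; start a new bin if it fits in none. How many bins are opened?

6

  24 → bin 1 (new)  [load 24/28]
  9 → bin 2 (new)  [load 9/28]
  13 → bin 2  [load 22/28]
  12 → bin 3 (new)  [load 12/28]
  19 → bin 4 (new)  [load 19/28]
  5 → bin 2  [load 27/28]
  20 → bin 5 (new)  [load 20/28]
  20 → bin 6 (new)  [load 20/28]
6 bins opened.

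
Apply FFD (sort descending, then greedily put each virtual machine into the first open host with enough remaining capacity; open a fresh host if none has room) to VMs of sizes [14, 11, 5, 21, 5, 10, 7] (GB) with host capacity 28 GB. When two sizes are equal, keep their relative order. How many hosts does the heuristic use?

3

Sorted descending: 21, 14, 11, 10, 7, 5, 5.
  21 → host 1 (new)  [load 21/28]
  14 → host 2 (new)  [load 14/28]
  11 → host 2  [load 25/28]
  10 → host 3 (new)  [load 10/28]
  7 → host 1  [load 28/28]
  5 → host 3  [load 15/28]
  5 → host 3  [load 20/28]
3 hosts opened.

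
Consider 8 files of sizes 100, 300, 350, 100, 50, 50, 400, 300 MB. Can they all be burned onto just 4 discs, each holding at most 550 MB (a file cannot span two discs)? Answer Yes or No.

Yes

A valid assignment using 4 discs:
  disc 1: 400 + 100 + 50 = 550
  disc 2: 350 + 100 + 50 = 500
  disc 3: 300 = 300
  disc 4: 300 = 300
Every load is within 550 MB, so 4 discs suffice.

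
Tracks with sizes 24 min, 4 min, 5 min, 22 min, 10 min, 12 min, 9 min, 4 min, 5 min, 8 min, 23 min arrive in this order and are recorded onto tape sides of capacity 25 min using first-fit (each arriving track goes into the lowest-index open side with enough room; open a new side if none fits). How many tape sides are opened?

6

  24 → side 1 (new)  [load 24/25]
  4 → side 2 (new)  [load 4/25]
  5 → side 2  [load 9/25]
  22 → side 3 (new)  [load 22/25]
  10 → side 2  [load 19/25]
  12 → side 4 (new)  [load 12/25]
  9 → side 4  [load 21/25]
  4 → side 2  [load 23/25]
  5 → side 5 (new)  [load 5/25]
  8 → side 5  [load 13/25]
  23 → side 6 (new)  [load 23/25]
6 tape sides opened.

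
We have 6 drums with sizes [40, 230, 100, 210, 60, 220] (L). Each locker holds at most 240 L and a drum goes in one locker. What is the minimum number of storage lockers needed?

Total = 230 + 220 + 210 + 100 + 60 + 40 = 860 L.
Lower bound: ⌈860/240⌉ = 4 storage lockers.
A packing using 4 storage lockers:
  locker 1: 230 = 230
  locker 2: 220 = 220
  locker 3: 210 = 210
  locker 4: 100 + 60 + 40 = 200
This matches the lower bound, so 4 is optimal.

4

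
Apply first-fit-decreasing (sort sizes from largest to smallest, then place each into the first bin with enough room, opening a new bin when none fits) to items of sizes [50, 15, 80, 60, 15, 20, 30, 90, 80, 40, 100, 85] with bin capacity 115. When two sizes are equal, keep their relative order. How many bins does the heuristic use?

7

Sorted descending: 100, 90, 85, 80, 80, 60, 50, 40, 30, 20, 15, 15.
  100 → bin 1 (new)  [load 100/115]
  90 → bin 2 (new)  [load 90/115]
  85 → bin 3 (new)  [load 85/115]
  80 → bin 4 (new)  [load 80/115]
  80 → bin 5 (new)  [load 80/115]
  60 → bin 6 (new)  [load 60/115]
  50 → bin 6  [load 110/115]
  40 → bin 7 (new)  [load 40/115]
  30 → bin 3  [load 115/115]
  20 → bin 2  [load 110/115]
  15 → bin 1  [load 115/115]
  15 → bin 4  [load 95/115]
7 bins opened.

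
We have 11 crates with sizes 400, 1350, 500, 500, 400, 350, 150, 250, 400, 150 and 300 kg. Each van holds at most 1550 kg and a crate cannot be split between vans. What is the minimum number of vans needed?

Total = 1350 + 500 + 500 + 400 + 400 + 400 + 350 + 300 + 250 + 150 + 150 = 4750 kg.
Lower bound: ⌈4750/1550⌉ = 4 vans.
A packing using 4 vans:
  van 1: 1350 + 150 = 1500
  van 2: 500 + 500 + 400 + 150 = 1550
  van 3: 400 + 400 + 350 + 300 = 1450
  van 4: 250 = 250
This matches the lower bound, so 4 is optimal.

4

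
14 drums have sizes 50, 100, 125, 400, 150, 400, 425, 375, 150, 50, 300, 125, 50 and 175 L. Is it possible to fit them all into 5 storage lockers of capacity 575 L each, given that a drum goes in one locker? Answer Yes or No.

A valid assignment using 5 storage lockers:
  locker 1: 425 + 150 = 575
  locker 2: 400 + 175 = 575
  locker 3: 400 + 125 + 50 = 575
  locker 4: 375 + 150 + 50 = 575
  locker 5: 300 + 125 + 100 + 50 = 575
Every load is within 575 L, so 5 storage lockers suffice.

Yes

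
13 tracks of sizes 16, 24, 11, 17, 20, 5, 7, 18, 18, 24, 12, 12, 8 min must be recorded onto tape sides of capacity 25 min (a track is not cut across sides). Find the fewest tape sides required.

9

Total = 24 + 24 + 20 + 18 + 18 + 17 + 16 + 12 + 12 + 11 + 8 + 7 + 5 = 192 min.
Lower bound: ⌈192/25⌉ = 8 tape sides.
A packing using 9 tape sides:
  side 1: 24 = 24
  side 2: 24 = 24
  side 3: 20 + 5 = 25
  side 4: 18 + 7 = 25
  side 5: 18 = 18
  side 6: 17 + 8 = 25
  side 7: 16 = 16
  side 8: 12 + 12 = 24
  side 9: 11 = 11
No arrangement into 8 tape sides stays within capacity, so 9 is optimal.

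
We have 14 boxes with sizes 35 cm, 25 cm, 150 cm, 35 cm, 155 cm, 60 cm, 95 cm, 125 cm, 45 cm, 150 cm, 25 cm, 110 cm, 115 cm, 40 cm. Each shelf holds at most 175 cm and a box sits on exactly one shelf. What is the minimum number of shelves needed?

7

Total = 155 + 150 + 150 + 125 + 115 + 110 + 95 + 60 + 45 + 40 + 35 + 35 + 25 + 25 = 1165 cm.
Lower bound: ⌈1165/175⌉ = 7 shelves.
A packing using 7 shelves:
  shelf 1: 155 = 155
  shelf 2: 150 + 25 = 175
  shelf 3: 150 + 25 = 175
  shelf 4: 125 + 45 = 170
  shelf 5: 115 + 60 = 175
  shelf 6: 110 + 40 = 150
  shelf 7: 95 + 35 + 35 = 165
This matches the lower bound, so 7 is optimal.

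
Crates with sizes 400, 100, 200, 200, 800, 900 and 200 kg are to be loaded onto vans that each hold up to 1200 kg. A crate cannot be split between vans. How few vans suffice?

Total = 900 + 800 + 400 + 200 + 200 + 200 + 100 = 2800 kg.
Lower bound: ⌈2800/1200⌉ = 3 vans.
A packing using 3 vans:
  van 1: 900 + 200 + 100 = 1200
  van 2: 800 + 400 = 1200
  van 3: 200 + 200 = 400
This matches the lower bound, so 3 is optimal.

3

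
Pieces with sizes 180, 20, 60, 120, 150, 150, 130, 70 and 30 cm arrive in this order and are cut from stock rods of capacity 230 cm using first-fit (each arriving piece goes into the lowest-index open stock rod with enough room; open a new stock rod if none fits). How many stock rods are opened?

5

  180 → stock rod 1 (new)  [load 180/230]
  20 → stock rod 1  [load 200/230]
  60 → stock rod 2 (new)  [load 60/230]
  120 → stock rod 2  [load 180/230]
  150 → stock rod 3 (new)  [load 150/230]
  150 → stock rod 4 (new)  [load 150/230]
  130 → stock rod 5 (new)  [load 130/230]
  70 → stock rod 3  [load 220/230]
  30 → stock rod 1  [load 230/230]
5 stock rods opened.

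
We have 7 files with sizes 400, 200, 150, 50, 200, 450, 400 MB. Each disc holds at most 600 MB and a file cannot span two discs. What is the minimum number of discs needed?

4

Total = 450 + 400 + 400 + 200 + 200 + 150 + 50 = 1850 MB.
Lower bound: ⌈1850/600⌉ = 4 discs.
A packing using 4 discs:
  disc 1: 450 + 150 = 600
  disc 2: 400 + 200 = 600
  disc 3: 400 + 200 = 600
  disc 4: 50 = 50
This matches the lower bound, so 4 is optimal.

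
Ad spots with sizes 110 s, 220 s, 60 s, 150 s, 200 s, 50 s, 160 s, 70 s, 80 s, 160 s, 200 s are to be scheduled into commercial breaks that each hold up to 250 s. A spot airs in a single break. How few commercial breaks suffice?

7

Total = 220 + 200 + 200 + 160 + 160 + 150 + 110 + 80 + 70 + 60 + 50 = 1460 s.
Lower bound: ⌈1460/250⌉ = 6 commercial breaks.
A packing using 7 commercial breaks:
  break 1: 220 = 220
  break 2: 200 + 50 = 250
  break 3: 200 = 200
  break 4: 160 + 80 = 240
  break 5: 160 + 70 = 230
  break 6: 150 + 60 = 210
  break 7: 110 = 110
No arrangement into 6 commercial breaks stays within capacity, so 7 is optimal.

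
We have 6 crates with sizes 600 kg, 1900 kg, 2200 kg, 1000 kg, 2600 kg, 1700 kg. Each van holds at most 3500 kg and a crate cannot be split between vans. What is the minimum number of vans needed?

Total = 2600 + 2200 + 1900 + 1700 + 1000 + 600 = 10000 kg.
Lower bound: ⌈10000/3500⌉ = 3 vans.
A packing using 4 vans:
  van 1: 2600 + 600 = 3200
  van 2: 2200 + 1000 = 3200
  van 3: 1900 = 1900
  van 4: 1700 = 1700
No arrangement into 3 vans stays within capacity, so 4 is optimal.

4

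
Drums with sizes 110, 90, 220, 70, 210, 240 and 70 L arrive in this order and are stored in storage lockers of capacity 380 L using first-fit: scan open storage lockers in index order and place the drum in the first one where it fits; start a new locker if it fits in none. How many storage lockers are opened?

4

  110 → locker 1 (new)  [load 110/380]
  90 → locker 1  [load 200/380]
  220 → locker 2 (new)  [load 220/380]
  70 → locker 1  [load 270/380]
  210 → locker 3 (new)  [load 210/380]
  240 → locker 4 (new)  [load 240/380]
  70 → locker 1  [load 340/380]
4 storage lockers opened.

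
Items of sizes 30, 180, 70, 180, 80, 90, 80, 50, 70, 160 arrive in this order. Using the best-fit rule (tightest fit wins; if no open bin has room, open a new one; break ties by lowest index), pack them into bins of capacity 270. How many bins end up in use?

  30 → bin 1 (new)  [load 30/270]
  180 → bin 1  [load 210/270]
  70 → bin 2 (new)  [load 70/270]
  180 → bin 2  [load 250/270]
  80 → bin 3 (new)  [load 80/270]
  90 → bin 3  [load 170/270]
  80 → bin 3  [load 250/270]
  50 → bin 1  [load 260/270]
  70 → bin 4 (new)  [load 70/270]
  160 → bin 4  [load 230/270]
4 bins opened.

4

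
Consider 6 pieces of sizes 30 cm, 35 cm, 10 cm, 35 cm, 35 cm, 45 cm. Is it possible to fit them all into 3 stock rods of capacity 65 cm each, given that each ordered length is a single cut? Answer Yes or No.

No

Total = 190 cm; ⌈190/65⌉ = 3.
4 pieces each exceed half the capacity and cannot share a stock rod, forcing at least 4 stock rods.
At least 4 stock rods are required, but only 3 are allowed.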